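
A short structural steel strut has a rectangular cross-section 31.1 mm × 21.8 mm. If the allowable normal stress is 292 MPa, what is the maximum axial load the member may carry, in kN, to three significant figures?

198 kN

A = 678 mm².
P_max = σ_allow · A = 292 · 678 = 198000 N = 198 kN.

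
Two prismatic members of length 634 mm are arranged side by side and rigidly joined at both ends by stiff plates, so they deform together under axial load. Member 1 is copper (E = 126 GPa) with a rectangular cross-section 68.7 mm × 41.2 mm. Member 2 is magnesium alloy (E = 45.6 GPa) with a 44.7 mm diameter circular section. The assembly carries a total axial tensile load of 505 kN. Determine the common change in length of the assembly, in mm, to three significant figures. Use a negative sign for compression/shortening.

0.748 mm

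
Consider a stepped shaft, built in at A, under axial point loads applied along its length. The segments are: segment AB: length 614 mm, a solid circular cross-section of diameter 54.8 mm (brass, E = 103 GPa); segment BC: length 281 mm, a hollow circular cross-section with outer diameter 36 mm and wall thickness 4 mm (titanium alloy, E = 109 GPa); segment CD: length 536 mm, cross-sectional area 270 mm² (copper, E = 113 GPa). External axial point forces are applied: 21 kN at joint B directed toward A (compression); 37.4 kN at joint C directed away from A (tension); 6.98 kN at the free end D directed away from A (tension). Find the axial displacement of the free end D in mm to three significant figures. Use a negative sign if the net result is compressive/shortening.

Internal axial forces (sectioning from the free end, tension +): N_CD = 6.98 kN, N_BC = 44.38 kN, N_AB = 23.38 kN.
A_AB = 2359 mm².
A_BC = 402.1 mm².
δ_AB = 23380·614/(2359·103000) = 0.05909 mm
δ_BC = 44380·281/(402.1·109000) = 0.2845 mm
δ_CD = 6980·536/(270·113000) = 0.1226 mm
δ = Σδ_i = 0.4662 mm.

0.466 mm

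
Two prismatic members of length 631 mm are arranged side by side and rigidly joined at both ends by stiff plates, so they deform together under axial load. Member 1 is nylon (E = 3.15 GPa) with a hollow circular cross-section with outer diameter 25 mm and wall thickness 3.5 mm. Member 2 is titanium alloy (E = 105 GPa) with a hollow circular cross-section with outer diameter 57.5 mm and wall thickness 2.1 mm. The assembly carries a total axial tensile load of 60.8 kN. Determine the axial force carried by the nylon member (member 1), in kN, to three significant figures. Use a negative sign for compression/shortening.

A_1 = 236.4 mm².
A_2 = 365.5 mm².
Equal strain + equilibrium ⇒ each member carries load in proportion to AE: A₁E₁ = 744700 N, A₂E₂ = 38380000 N, ΣAE = 39120000 N.
F₁ = P·A₁E₁/ΣAE = 60800·744700/39120000 = 1157 N.

1.16 kN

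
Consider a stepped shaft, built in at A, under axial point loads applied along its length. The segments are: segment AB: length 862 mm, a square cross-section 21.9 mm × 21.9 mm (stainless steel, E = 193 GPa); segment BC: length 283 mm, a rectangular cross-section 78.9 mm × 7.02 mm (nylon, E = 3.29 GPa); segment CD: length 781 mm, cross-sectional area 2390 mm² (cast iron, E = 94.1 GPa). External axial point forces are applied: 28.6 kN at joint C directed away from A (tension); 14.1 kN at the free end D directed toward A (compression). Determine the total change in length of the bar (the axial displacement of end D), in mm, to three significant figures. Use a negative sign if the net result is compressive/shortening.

2.34 mm

Internal axial forces (sectioning from the free end, tension +): N_CD = -14.1 kN, N_BC = 14.5 kN, N_AB = 14.5 kN.
A_AB = 479.6 mm².
A_BC = 553.9 mm².
δ_AB = 14500·862/(479.6·193000) = 0.135 mm
δ_BC = 14500·283/(553.9·3290) = 2.252 mm
δ_CD = -14100·781/(2390·94100) = -0.04896 mm
δ = Σδ_i = 2.338 mm.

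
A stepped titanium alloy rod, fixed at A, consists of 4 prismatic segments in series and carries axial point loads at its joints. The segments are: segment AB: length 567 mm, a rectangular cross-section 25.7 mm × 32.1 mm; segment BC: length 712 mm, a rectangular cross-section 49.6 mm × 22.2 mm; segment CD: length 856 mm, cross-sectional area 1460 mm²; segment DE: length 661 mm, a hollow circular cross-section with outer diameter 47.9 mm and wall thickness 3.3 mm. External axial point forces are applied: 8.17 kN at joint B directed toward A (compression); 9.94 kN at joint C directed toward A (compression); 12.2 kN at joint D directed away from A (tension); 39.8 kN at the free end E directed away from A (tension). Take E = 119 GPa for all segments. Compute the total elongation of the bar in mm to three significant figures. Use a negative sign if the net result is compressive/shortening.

Internal axial forces (sectioning from the free end, tension +): N_DE = 39.8 kN, N_CD = 52 kN, N_BC = 42.06 kN, N_AB = 33.89 kN.
A_AB = 825 mm².
A_BC = 1101 mm².
A_DE = 462.4 mm².
δ_AB = 33890·567/(825·119000) = 0.1957 mm
δ_BC = 42060·712/(1101·119000) = 0.2285 mm
δ_CD = 52000·856/(1460·119000) = 0.2562 mm
δ_DE = 39800·661/(462.4·119000) = 0.4781 mm
δ = Σδ_i = 1.159 mm.

1.16 mm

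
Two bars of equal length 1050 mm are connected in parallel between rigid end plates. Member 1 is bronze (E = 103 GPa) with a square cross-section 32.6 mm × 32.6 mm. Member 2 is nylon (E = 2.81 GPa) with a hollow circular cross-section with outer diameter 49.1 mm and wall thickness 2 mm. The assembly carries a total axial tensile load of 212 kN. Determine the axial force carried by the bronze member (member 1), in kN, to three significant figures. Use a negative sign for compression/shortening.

A_1 = 1063 mm².
A_2 = 295.9 mm².
Equal strain + equilibrium ⇒ each member carries load in proportion to AE: A₁E₁ = 109500000 N, A₂E₂ = 831600 N, ΣAE = 110300000 N.
F₁ = P·A₁E₁/ΣAE = 212000·109500000/110300000 = 210400 N.

210 kN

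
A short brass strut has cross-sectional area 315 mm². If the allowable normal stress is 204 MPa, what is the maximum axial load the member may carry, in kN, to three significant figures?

64.3 kN

P_max = σ_allow · A = 204 · 315 = 64260 N = 64.26 kN.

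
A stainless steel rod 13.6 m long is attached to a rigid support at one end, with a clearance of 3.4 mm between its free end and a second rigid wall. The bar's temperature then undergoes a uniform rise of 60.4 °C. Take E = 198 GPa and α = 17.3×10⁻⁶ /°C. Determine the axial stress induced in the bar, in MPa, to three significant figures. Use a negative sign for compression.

-157 MPa

Free thermal expansion αLΔT = 17.3e-6 · 13600 · 60.4 = 14.21 mm.
The walls engage after the gap closes; constrained expansion = 14.21 − 3.4 = 10.81 mm.
The walls impose strain ε = −(10.81)/13600 = -7.9492e-04; σ = Eε = 198000 · -7.9492e-04 = -157.4 MPa.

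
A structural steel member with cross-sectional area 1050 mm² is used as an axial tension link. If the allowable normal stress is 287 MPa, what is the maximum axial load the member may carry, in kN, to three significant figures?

P_max = σ_allow · A = 287 · 1050 = 301400 N = 301.4 kN.

301 kN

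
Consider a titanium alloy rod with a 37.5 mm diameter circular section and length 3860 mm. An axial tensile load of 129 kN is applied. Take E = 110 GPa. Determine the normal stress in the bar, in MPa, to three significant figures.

A = 1104 mm².
σ = N/A = 129000/1104 = 116.8 MPa.

117 MPa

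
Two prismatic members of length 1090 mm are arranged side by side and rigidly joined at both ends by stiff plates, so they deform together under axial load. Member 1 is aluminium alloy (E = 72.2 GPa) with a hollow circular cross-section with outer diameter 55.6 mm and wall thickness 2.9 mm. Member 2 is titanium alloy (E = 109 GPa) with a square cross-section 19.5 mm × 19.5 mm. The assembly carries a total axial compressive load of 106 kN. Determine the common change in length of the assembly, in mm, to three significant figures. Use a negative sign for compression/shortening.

A_1 = 480.1 mm².
A_2 = 380.2 mm².
Equal strain + equilibrium ⇒ each member carries load in proportion to AE: A₁E₁ = 34670000 N, A₂E₂ = 41450000 N, ΣAE = 76110000 N.
δ = PL/ΣAE = -106000·1090/76110000 = -1.518 mm.

-1.52 mm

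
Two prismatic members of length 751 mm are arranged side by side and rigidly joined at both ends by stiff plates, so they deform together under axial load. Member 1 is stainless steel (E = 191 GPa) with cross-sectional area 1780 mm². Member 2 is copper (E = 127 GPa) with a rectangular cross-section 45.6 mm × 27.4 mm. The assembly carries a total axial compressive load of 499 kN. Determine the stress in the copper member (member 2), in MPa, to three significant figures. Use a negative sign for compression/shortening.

A_2 = 1249 mm².
Equal strain + equilibrium ⇒ each member carries load in proportion to AE: A₁E₁ = 340000000 N, A₂E₂ = 158700000 N, ΣAE = 498700000 N.
σ₂ = P·E₂/ΣAE = -499000·127000/498700000 = -127.1 MPa.

-127 MPa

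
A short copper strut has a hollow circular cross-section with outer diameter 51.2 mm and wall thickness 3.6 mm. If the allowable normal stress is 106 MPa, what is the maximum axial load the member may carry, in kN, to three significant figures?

57.1 kN

A = 538.3 mm².
P_max = σ_allow · A = 106 · 538.3 = 57060 N = 57.06 kN.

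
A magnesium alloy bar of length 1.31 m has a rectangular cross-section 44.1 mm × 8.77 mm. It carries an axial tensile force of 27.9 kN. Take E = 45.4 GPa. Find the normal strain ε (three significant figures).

0.00159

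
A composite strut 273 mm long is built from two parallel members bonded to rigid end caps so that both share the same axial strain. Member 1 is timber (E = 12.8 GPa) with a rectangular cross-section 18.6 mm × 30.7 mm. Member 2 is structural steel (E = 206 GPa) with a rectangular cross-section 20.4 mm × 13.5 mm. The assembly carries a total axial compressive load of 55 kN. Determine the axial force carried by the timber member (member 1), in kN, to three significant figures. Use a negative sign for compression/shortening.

-6.28 kN

A_1 = 571 mm².
A_2 = 275.4 mm².
Equal strain + equilibrium ⇒ each member carries load in proportion to AE: A₁E₁ = 7309000 N, A₂E₂ = 56730000 N, ΣAE = 64040000 N.
F₁ = P·A₁E₁/ΣAE = -55000·7309000/64040000 = -6277 N.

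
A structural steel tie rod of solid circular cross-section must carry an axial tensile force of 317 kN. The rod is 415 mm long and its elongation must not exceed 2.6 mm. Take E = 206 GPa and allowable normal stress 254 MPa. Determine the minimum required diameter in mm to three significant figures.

39.9 mm

Required area A ≥ P/σ_allow = 317000/254 = 1248 mm².
For a solid circular section, d ≥ √(4A/π) = 39.86 mm.
Elongation limit: A ≥ PL/(Eδ_allow) = 317000·415/(206000·2.6) = 245.6 mm² ⇒ d ≥ 17.68 mm.
The stress limit governs.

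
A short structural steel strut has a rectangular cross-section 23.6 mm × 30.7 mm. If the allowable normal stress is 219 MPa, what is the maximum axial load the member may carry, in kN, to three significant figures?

159 kN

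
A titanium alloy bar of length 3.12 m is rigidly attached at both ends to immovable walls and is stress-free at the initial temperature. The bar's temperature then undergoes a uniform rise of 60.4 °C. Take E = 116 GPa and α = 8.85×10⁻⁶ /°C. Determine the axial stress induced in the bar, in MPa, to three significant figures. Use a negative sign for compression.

-62.0 MPa

Free thermal expansion αLΔT = 8.85e-6 · 3120 · 60.4 = 1.668 mm.
The walls impose strain ε = −(1.668)/3120 = -5.3454e-04; σ = Eε = 116000 · -5.3454e-04 = -62.01 MPa.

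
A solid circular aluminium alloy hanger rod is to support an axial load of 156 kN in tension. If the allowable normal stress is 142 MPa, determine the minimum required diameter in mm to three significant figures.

37.4 mm

Required area A ≥ P/σ_allow = 156000/142 = 1099 mm².
For a solid circular section, d ≥ √(4A/π) = 37.4 mm.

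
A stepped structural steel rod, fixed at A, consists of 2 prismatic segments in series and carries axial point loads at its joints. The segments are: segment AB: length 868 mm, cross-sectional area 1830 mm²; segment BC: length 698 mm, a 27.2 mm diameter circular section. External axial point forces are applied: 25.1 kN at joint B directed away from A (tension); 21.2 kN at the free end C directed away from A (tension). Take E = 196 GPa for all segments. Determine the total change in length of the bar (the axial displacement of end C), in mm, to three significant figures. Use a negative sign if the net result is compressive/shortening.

0.242 mm

Internal axial forces (sectioning from the free end, tension +): N_BC = 21.2 kN, N_AB = 46.3 kN.
A_BC = 581.1 mm².
δ_AB = 46300·868/(1830·196000) = 0.112 mm
δ_BC = 21200·698/(581.1·196000) = 0.1299 mm
δ = Σδ_i = 0.242 mm.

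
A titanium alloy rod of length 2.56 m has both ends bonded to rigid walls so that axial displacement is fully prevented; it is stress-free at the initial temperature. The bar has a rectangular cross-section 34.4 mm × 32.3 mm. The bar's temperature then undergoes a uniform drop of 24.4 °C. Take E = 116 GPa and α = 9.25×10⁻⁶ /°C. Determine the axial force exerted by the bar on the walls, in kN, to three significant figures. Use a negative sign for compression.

29.1 kN

Free thermal expansion αLΔT = 9.25e-6 · 2560 · -24.4 = -0.5778 mm.
The walls impose strain ε = −(-0.5778)/2560 = 2.2570e-04; σ = Eε = 116000 · 2.2570e-04 = 26.18 MPa.
Wall reaction R = σ·A = 26.18·1111 = 29090 N = 29.09 kN.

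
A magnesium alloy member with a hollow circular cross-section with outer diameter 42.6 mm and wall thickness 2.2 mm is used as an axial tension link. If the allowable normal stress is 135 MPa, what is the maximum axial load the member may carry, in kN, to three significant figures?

37.7 kN

A = 279.2 mm².
P_max = σ_allow · A = 135 · 279.2 = 37700 N = 37.7 kN.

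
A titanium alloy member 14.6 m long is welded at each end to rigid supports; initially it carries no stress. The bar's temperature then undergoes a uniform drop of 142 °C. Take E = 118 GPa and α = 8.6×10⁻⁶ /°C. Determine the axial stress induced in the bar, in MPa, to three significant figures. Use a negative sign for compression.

Free thermal expansion αLΔT = 8.6e-6 · 14600 · -142 = -17.83 mm.
The walls impose strain ε = −(-17.83)/14600 = 1.2212e-03; σ = Eε = 118000 · 1.2212e-03 = 144.1 MPa.

144 MPa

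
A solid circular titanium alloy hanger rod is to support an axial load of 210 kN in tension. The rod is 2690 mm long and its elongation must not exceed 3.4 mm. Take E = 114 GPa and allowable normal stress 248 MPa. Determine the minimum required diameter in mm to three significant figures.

Required area A ≥ P/σ_allow = 210000/248 = 846.8 mm².
For a solid circular section, d ≥ √(4A/π) = 32.84 mm.
Elongation limit: A ≥ PL/(Eδ_allow) = 210000·2690/(114000·3.4) = 1457 mm² ⇒ d ≥ 43.08 mm.
The elongation limit governs.

43.1 mm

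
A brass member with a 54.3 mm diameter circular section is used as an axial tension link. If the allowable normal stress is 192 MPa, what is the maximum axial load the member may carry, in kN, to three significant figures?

445 kN

A = 2316 mm².
P_max = σ_allow · A = 192 · 2316 = 444600 N = 444.6 kN.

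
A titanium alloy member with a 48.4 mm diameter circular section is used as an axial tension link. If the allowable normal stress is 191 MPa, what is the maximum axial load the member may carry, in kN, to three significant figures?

351 kN

A = 1840 mm².
P_max = σ_allow · A = 191 · 1840 = 351400 N = 351.4 kN.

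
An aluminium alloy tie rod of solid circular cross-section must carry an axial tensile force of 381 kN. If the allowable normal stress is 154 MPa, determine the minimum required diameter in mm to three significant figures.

Required area A ≥ P/σ_allow = 381000/154 = 2474 mm².
For a solid circular section, d ≥ √(4A/π) = 56.13 mm.

56.1 mm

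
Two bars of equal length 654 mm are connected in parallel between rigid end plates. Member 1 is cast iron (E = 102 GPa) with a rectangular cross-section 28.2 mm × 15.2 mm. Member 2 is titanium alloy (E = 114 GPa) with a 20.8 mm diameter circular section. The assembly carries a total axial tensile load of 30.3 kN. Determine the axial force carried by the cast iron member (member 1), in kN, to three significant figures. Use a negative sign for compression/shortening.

16.1 kN

A_1 = 428.6 mm².
A_2 = 339.8 mm².
Equal strain + equilibrium ⇒ each member carries load in proportion to AE: A₁E₁ = 43720000 N, A₂E₂ = 38740000 N, ΣAE = 82460000 N.
F₁ = P·A₁E₁/ΣAE = 30300·43720000/82460000 = 16070 N.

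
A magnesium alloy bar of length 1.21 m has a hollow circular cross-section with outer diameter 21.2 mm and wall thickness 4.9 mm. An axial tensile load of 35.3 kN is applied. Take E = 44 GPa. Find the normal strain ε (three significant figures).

0.00320

A = 250.9 mm².
σ = N/A = 140.7 MPa; ε = σ/E = 140.7/44000 = 3.197e-03.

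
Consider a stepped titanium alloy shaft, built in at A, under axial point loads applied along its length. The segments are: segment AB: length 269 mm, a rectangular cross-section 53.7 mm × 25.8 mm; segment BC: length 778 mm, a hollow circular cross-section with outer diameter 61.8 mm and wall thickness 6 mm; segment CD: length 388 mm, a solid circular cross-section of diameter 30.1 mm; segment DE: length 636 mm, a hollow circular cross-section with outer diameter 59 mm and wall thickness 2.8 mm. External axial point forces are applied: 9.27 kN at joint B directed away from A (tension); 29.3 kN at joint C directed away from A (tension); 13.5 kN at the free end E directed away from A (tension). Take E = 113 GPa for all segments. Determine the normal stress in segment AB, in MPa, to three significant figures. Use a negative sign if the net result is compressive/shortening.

37.6 MPa

Internal axial forces (sectioning from the free end, tension +): N_DE = 13.5 kN, N_CD = 13.5 kN, N_BC = 42.8 kN, N_AB = 52.07 kN.
A_AB = 1385 mm².
σ_AB = N_AB/A_AB = 52070/1385 = 37.58 MPa.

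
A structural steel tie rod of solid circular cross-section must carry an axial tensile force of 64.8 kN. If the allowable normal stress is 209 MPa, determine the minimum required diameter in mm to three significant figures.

Required area A ≥ P/σ_allow = 64800/209 = 310 mm².
For a solid circular section, d ≥ √(4A/π) = 19.87 mm.

19.9 mm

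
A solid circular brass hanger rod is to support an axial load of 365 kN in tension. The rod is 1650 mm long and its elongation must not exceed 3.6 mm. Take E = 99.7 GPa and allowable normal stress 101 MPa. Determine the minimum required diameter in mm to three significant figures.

67.8 mm

Required area A ≥ P/σ_allow = 365000/101 = 3614 mm².
For a solid circular section, d ≥ √(4A/π) = 67.83 mm.
Elongation limit: A ≥ PL/(Eδ_allow) = 365000·1650/(99700·3.6) = 1678 mm² ⇒ d ≥ 46.22 mm.
The stress limit governs.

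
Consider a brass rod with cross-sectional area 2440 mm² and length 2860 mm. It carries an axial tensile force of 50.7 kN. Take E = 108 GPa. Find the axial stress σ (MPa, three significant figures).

20.8 MPa

σ = N/A = 50700/2440 = 20.78 MPa.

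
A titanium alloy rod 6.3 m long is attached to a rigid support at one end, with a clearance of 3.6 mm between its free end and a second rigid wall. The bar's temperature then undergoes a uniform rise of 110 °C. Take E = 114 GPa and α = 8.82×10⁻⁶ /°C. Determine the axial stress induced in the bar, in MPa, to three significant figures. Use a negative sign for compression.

-45.5 MPa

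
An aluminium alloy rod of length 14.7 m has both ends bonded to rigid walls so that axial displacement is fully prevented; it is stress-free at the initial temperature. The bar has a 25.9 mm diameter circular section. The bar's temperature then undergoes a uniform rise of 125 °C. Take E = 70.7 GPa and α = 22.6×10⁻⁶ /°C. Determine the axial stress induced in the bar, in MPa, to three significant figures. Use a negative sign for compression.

Free thermal expansion αLΔT = 22.6e-6 · 14700 · 125 = 41.53 mm.
The walls impose strain ε = −(41.53)/14700 = -2.8250e-03; σ = Eε = 70700 · -2.8250e-03 = -199.7 MPa.

-200 MPa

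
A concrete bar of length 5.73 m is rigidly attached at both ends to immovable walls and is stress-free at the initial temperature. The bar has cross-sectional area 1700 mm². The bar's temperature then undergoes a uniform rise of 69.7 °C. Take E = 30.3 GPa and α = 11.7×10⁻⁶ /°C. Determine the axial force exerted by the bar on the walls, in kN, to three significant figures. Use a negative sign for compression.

Free thermal expansion αLΔT = 11.7e-6 · 5730 · 69.7 = 4.673 mm.
The walls impose strain ε = −(4.673)/5730 = -8.1549e-04; σ = Eε = 30300 · -8.1549e-04 = -24.71 MPa.
Wall reaction R = σ·A = -24.71·1700 = -42010 N = -42.01 kN.

-42.0 kN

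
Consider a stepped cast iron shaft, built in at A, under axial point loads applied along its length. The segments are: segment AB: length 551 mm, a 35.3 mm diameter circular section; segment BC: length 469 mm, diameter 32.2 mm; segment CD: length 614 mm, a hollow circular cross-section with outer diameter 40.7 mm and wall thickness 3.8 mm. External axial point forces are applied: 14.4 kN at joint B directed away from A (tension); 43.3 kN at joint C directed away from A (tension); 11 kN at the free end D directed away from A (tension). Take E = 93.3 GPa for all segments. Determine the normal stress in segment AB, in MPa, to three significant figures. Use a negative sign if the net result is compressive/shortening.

70.2 MPa

Internal axial forces (sectioning from the free end, tension +): N_CD = 11 kN, N_BC = 54.3 kN, N_AB = 68.7 kN.
A_AB = 978.7 mm².
σ_AB = N_AB/A_AB = 68700/978.7 = 70.2 MPa.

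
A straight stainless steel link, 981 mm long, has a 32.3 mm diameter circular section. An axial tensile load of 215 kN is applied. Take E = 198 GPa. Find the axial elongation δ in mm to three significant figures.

A = 819.4 mm².
δ_mech = NL/(AE) = 215000·981/(819.4·198000) = 1.3 mm.

1.30 mm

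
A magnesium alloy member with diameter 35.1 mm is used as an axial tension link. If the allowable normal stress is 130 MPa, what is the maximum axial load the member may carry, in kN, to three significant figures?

A = 967.6 mm².
P_max = σ_allow · A = 130 · 967.6 = 125800 N = 125.8 kN.

126 kN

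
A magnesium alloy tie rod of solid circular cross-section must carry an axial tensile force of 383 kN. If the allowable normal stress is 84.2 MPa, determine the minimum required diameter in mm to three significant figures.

76.1 mm

Required area A ≥ P/σ_allow = 383000/84.2 = 4549 mm².
For a solid circular section, d ≥ √(4A/π) = 76.1 mm.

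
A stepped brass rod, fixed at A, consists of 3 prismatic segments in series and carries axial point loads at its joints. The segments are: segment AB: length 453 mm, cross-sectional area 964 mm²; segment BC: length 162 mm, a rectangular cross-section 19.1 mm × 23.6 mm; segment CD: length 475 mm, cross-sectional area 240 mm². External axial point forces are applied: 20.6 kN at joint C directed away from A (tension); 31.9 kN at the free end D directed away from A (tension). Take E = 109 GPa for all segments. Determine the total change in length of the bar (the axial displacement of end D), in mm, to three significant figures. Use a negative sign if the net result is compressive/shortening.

Internal axial forces (sectioning from the free end, tension +): N_CD = 31.9 kN, N_BC = 52.5 kN, N_AB = 52.5 kN.
A_BC = 450.8 mm².
δ_AB = 52500·453/(964·109000) = 0.2263 mm
δ_BC = 52500·162/(450.8·109000) = 0.1731 mm
δ_CD = 31900·475/(240·109000) = 0.5792 mm
δ = Σδ_i = 0.9787 mm.

0.979 mm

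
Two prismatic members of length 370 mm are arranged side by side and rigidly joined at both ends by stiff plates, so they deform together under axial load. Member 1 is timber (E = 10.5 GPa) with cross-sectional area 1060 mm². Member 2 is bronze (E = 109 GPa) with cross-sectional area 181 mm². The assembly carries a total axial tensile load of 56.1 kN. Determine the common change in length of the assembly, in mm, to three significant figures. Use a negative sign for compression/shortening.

Equal strain + equilibrium ⇒ each member carries load in proportion to AE: A₁E₁ = 11130000 N, A₂E₂ = 19730000 N, ΣAE = 30860000 N.
δ = PL/ΣAE = 56100·370/30860000 = 0.6726 mm.

0.673 mm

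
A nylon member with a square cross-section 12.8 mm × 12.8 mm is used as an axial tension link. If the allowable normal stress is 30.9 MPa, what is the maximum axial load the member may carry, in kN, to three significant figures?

A = 163.8 mm².
P_max = σ_allow · A = 30.9 · 163.8 = 5063 N = 5.063 kN.

5.06 kN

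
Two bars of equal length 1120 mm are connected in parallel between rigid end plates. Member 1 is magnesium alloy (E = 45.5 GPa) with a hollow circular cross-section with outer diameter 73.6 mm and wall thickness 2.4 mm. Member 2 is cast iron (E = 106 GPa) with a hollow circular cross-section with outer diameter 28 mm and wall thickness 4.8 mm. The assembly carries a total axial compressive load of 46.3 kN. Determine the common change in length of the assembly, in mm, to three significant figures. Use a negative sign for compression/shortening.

-0.843 mm

A_1 = 536.8 mm².
A_2 = 349.8 mm².
Equal strain + equilibrium ⇒ each member carries load in proportion to AE: A₁E₁ = 24430000 N, A₂E₂ = 37080000 N, ΣAE = 61510000 N.
δ = PL/ΣAE = -46300·1120/61510000 = -0.8431 mm.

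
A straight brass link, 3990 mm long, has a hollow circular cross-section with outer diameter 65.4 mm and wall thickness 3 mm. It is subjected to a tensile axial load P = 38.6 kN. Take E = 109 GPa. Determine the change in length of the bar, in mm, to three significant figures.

A = 588.1 mm².
δ_mech = NL/(AE) = 38600·3990/(588.1·109000) = 2.403 mm.

2.40 mm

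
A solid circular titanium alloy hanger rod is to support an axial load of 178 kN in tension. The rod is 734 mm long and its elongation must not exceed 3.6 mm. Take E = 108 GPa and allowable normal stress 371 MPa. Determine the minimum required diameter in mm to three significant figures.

Required area A ≥ P/σ_allow = 178000/371 = 479.8 mm².
For a solid circular section, d ≥ √(4A/π) = 24.72 mm.
Elongation limit: A ≥ PL/(Eδ_allow) = 178000·734/(108000·3.6) = 336 mm² ⇒ d ≥ 20.68 mm.
The stress limit governs.

24.7 mm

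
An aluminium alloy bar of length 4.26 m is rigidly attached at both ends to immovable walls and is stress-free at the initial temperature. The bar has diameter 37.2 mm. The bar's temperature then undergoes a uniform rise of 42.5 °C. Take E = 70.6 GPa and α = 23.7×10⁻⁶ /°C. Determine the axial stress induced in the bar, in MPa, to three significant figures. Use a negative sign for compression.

Free thermal expansion αLΔT = 23.7e-6 · 4260 · 42.5 = 4.291 mm.
The walls impose strain ε = −(4.291)/4260 = -1.0072e-03; σ = Eε = 70600 · -1.0072e-03 = -71.11 MPa.

-71.1 MPa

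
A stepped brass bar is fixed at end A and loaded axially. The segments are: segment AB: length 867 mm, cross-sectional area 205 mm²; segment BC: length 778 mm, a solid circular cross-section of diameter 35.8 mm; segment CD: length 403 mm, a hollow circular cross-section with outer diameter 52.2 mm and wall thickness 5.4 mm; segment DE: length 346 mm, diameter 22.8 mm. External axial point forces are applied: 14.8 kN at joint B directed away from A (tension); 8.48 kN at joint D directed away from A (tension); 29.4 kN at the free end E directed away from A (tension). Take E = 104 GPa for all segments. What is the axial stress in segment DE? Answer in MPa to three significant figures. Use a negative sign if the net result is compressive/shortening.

72.0 MPa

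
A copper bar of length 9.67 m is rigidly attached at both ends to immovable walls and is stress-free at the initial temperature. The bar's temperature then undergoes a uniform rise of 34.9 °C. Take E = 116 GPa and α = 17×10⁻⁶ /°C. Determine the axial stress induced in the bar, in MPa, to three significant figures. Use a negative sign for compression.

-68.8 MPa

Free thermal expansion αLΔT = 17e-6 · 9670 · 34.9 = 5.737 mm.
The walls impose strain ε = −(5.737)/9670 = -5.9330e-04; σ = Eε = 116000 · -5.9330e-04 = -68.82 MPa.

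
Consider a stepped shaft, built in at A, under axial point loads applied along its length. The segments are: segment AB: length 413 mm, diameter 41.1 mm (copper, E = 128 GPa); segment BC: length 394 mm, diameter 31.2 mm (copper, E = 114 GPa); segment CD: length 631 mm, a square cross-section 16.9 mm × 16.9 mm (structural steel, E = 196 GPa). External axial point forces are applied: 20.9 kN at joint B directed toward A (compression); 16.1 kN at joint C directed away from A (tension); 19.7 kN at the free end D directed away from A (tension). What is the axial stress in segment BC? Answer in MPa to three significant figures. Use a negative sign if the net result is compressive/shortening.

46.8 MPa

Internal axial forces (sectioning from the free end, tension +): N_CD = 19.7 kN, N_BC = 35.8 kN, N_AB = 14.9 kN.
A_BC = 764.5 mm².
σ_BC = N_BC/A_BC = 35800/764.5 = 46.83 MPa.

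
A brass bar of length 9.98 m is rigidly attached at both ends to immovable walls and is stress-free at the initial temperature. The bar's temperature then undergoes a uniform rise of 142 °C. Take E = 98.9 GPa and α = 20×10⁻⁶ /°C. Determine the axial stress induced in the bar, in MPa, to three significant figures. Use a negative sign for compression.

-281 MPa

Free thermal expansion αLΔT = 20e-6 · 9980 · 142 = 28.34 mm.
The walls impose strain ε = −(28.34)/9980 = -2.8400e-03; σ = Eε = 98900 · -2.8400e-03 = -280.9 MPa.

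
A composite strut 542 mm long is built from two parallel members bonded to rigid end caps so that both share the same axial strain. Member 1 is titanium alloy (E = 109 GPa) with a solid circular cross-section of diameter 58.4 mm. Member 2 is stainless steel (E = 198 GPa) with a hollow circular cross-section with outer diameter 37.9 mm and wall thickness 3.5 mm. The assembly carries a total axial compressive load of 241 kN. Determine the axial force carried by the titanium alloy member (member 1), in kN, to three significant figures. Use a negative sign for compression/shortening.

-192 kN

A_1 = 2679 mm².
A_2 = 378.2 mm².
Equal strain + equilibrium ⇒ each member carries load in proportion to AE: A₁E₁ = 292000000 N, A₂E₂ = 74890000 N, ΣAE = 366900000 N.
F₁ = P·A₁E₁/ΣAE = -241000·292000000/366900000 = -191800 N.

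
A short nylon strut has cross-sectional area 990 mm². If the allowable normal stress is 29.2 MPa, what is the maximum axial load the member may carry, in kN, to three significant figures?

28.9 kN

P_max = σ_allow · A = 29.2 · 990 = 28910 N = 28.91 kN.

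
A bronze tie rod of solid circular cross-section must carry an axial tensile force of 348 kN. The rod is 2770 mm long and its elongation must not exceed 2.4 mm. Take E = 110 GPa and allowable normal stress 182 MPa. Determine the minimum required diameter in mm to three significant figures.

Required area A ≥ P/σ_allow = 348000/182 = 1912 mm².
For a solid circular section, d ≥ √(4A/π) = 49.34 mm.
Elongation limit: A ≥ PL/(Eδ_allow) = 348000·2770/(110000·2.4) = 3651 mm² ⇒ d ≥ 68.18 mm.
The elongation limit governs.

68.2 mm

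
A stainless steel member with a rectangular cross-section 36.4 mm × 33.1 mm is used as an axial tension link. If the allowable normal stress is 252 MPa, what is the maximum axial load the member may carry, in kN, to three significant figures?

304 kN

A = 1205 mm².
P_max = σ_allow · A = 252 · 1205 = 303600 N = 303.6 kN.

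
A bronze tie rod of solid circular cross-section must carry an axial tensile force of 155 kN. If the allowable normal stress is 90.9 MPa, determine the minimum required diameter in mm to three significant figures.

Required area A ≥ P/σ_allow = 155000/90.9 = 1705 mm².
For a solid circular section, d ≥ √(4A/π) = 46.59 mm.

46.6 mm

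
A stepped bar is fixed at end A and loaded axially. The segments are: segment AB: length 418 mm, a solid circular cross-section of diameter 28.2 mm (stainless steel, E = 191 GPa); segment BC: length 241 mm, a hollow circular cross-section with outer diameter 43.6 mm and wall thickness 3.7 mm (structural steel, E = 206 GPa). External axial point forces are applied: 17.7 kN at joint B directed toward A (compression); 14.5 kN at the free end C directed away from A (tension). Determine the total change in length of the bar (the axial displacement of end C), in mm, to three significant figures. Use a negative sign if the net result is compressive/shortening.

0.0254 mm

Internal axial forces (sectioning from the free end, tension +): N_BC = 14.5 kN, N_AB = -3.2 kN.
A_AB = 624.6 mm².
A_BC = 463.8 mm².
δ_AB = -3200·418/(624.6·191000) = -0.01121 mm
δ_BC = 14500·241/(463.8·206000) = 0.03658 mm
δ = Σδ_i = 0.02536 mm.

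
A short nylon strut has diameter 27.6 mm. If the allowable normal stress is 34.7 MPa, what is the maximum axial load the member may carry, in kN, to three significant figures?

A = 598.3 mm².
P_max = σ_allow · A = 34.7 · 598.3 = 20760 N = 20.76 kN.

20.8 kN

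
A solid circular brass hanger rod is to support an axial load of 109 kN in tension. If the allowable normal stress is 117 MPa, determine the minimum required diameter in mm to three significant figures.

34.4 mm

Required area A ≥ P/σ_allow = 109000/117 = 931.6 mm².
For a solid circular section, d ≥ √(4A/π) = 34.44 mm.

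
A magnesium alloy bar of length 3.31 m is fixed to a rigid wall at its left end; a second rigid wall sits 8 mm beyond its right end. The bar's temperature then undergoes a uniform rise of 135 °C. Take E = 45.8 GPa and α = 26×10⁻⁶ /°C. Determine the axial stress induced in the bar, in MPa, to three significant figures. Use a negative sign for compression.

Free thermal expansion αLΔT = 26e-6 · 3310 · 135 = 11.62 mm.
The walls engage after the gap closes; constrained expansion = 11.62 − 8 = 3.618 mm.
The walls impose strain ε = −(3.618)/3310 = -1.0931e-03; σ = Eε = 45800 · -1.0931e-03 = -50.06 MPa.

-50.1 MPa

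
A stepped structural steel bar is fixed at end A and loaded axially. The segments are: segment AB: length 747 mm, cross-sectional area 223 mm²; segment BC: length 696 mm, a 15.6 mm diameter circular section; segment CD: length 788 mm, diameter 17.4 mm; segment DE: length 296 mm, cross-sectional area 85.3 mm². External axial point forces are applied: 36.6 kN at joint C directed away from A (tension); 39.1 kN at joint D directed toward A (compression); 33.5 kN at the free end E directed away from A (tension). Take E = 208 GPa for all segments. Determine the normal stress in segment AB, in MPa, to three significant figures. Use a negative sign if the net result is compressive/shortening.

Internal axial forces (sectioning from the free end, tension +): N_DE = 33.5 kN, N_CD = -5.6 kN, N_BC = 31 kN, N_AB = 31 kN.
σ_AB = N_AB/A_AB = 31000/223 = 139 MPa.

139 MPa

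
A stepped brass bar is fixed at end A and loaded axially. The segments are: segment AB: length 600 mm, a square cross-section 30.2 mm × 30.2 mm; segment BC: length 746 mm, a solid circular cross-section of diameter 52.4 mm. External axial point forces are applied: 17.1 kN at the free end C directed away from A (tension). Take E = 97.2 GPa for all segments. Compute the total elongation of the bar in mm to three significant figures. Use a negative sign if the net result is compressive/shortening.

0.177 mm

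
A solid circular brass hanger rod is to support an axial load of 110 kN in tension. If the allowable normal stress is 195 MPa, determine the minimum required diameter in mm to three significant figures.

26.8 mm

Required area A ≥ P/σ_allow = 110000/195 = 564.1 mm².
For a solid circular section, d ≥ √(4A/π) = 26.8 mm.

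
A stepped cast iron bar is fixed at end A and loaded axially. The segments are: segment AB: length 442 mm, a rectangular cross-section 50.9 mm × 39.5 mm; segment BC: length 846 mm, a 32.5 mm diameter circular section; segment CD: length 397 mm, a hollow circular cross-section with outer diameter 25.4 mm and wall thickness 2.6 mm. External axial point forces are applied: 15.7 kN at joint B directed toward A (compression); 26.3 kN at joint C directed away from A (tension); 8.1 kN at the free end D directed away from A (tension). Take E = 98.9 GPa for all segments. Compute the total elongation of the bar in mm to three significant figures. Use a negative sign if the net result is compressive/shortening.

0.571 mm

Internal axial forces (sectioning from the free end, tension +): N_CD = 8.1 kN, N_BC = 34.4 kN, N_AB = 18.7 kN.
A_AB = 2011 mm².
A_BC = 829.6 mm².
A_CD = 186.2 mm².
δ_AB = 18700·442/(2011·98900) = 0.04157 mm
δ_BC = 34400·846/(829.6·98900) = 0.3547 mm
δ_CD = 8100·397/(186.2·98900) = 0.1746 mm
δ = Σδ_i = 0.5709 mm.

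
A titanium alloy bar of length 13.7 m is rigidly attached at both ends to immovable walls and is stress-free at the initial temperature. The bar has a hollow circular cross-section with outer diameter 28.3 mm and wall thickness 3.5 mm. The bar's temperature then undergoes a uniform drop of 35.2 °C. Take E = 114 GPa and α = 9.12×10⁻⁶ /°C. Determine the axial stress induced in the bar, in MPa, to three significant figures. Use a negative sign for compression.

36.6 MPa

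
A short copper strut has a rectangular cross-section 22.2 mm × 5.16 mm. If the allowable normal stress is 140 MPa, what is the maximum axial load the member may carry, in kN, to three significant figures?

16.0 kN

A = 114.6 mm².
P_max = σ_allow · A = 140 · 114.6 = 16040 N = 16.04 kN.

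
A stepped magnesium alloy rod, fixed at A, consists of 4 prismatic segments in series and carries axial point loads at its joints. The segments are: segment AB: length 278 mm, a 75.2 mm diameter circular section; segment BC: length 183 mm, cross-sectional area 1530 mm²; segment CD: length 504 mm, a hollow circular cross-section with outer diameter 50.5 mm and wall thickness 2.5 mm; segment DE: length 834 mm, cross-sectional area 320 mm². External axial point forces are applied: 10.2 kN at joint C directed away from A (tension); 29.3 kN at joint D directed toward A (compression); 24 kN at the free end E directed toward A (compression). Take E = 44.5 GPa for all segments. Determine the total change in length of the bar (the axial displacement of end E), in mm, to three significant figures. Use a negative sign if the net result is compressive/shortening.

-3.18 mm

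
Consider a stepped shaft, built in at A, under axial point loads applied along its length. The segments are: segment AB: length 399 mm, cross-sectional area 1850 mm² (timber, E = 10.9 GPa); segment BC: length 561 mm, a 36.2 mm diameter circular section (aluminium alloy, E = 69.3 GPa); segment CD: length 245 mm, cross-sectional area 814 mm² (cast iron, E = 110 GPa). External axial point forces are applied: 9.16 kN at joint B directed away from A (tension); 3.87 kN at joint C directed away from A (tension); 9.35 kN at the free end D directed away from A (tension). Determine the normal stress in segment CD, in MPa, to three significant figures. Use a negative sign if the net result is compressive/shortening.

11.5 MPa

Internal axial forces (sectioning from the free end, tension +): N_CD = 9.35 kN, N_BC = 13.22 kN, N_AB = 22.38 kN.
σ_CD = N_CD/A_CD = 9350/814 = 11.49 MPa.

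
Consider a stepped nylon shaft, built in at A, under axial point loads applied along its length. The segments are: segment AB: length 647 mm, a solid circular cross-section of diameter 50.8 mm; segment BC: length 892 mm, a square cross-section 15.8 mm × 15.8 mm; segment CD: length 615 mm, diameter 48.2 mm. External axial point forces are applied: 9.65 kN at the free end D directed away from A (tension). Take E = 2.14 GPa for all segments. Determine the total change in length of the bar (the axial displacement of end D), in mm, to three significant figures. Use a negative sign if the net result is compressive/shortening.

19.1 mm

Internal axial forces (sectioning from the free end, tension +): N_CD = 9.65 kN, N_BC = 9.65 kN, N_AB = 9.65 kN.
A_AB = 2027 mm².
A_BC = 249.6 mm².
A_CD = 1825 mm².
δ_AB = 9650·647/(2027·2140) = 1.439 mm
δ_BC = 9650·892/(249.6·2140) = 16.11 mm
δ_CD = 9650·615/(1825·2140) = 1.52 mm
δ = Σδ_i = 19.07 mm.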